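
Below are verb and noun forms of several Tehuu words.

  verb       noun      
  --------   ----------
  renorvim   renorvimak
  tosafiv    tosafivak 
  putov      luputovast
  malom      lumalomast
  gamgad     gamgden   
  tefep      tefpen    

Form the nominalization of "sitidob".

lusitidobast

tosafiv and putov both end in -v yet inflect differently (tosafivak, luputovast), so the final letter is not what conditions the rule; the last vowel is.
"sitidob" has last vowel 'o'. The stems whose last vowel is 'o' (putov → luputovast, malom → lumalomast) add lu- … -ast around the stem.
So sitidob → lusitidobast.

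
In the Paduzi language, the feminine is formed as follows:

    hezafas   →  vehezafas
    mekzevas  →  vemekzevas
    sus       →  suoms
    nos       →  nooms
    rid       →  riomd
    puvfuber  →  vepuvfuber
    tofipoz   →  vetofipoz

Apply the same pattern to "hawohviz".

vehawohviz

nos and mekzevas both end in -s yet inflect differently (nooms, vemekzevas), so the final letter is not what conditions the rule; the number of vowels is.
"hawohviz" has 3 vowels. The stems with 3 vowels (puvfuber → vepuvfuber, mekzevas → vemekzevas, hezafas → vehezafas) add the prefix ve-.
So hawohviz → vehawohviz.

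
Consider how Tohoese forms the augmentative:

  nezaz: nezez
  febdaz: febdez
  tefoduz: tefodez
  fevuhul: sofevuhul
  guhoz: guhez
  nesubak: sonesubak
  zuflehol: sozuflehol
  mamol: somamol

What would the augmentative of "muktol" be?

somuktol

guhoz and mamol both have last vowel 'o' yet inflect differently (guhez, somamol), so the last vowel is not what conditions the rule; the final letter is.
"muktol" ends in -l. The stems ending in -l (mamol → somamol, zuflehol → sozuflehol, fevuhul → sofevuhul) add the prefix so-.
The other pattern: stems ending in -z change the last vowel to 'e'.
So muktol → somuktol.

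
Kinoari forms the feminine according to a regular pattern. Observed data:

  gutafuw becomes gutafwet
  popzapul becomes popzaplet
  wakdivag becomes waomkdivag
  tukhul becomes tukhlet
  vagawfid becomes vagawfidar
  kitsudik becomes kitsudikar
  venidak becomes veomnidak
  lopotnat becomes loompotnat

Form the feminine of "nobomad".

noombomad

"nobomad" has last vowel 'a'. The stems whose last vowel is 'a' (venidak → veomnidak, wakdivag → waomkdivag, lopotnat → loompotnat) insert -om- after the first vowel.
The other patterns: stems whose last vowel is 'u' delete the last vowel and add -et; stems whose last vowel is 'i' add -ar.
So nobomad → noombomad.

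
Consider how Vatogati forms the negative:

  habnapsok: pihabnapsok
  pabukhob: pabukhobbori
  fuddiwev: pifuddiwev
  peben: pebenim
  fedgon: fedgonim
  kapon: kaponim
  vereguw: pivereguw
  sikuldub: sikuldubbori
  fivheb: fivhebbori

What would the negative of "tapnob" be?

tapnobbori

"tapnob" ends in -b. The stems ending in -b (fivheb → fivhebbori, sikuldub → sikuldubbori, pabukhob → pabukhobbori) double the final consonant and add -ori.
The other patterns: stems ending in -n add -im; stems ending in -k, -v or -w add the prefix pi-.
So tapnob → tapnobbori.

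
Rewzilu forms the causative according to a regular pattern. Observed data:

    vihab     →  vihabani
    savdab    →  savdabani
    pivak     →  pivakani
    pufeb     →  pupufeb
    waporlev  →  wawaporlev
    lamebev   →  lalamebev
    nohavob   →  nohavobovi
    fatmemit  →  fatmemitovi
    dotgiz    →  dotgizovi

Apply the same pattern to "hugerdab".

hugerdabani

"hugerdab" has last vowel 'a'. The stems whose last vowel is 'a' (vihab → vihabani, savdab → savdabani, pivak → pivakani) add -ani.
So hugerdab → hugerdabani.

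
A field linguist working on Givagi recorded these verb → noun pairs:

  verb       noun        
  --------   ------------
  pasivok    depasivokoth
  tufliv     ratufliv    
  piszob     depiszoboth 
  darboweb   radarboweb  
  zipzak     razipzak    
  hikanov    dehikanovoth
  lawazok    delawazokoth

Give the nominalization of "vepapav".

"vepapav" has last vowel 'a'. The one such stem in the data (zipzak → razipzak) adds the prefix ra-, so the same rule applies.
The other pattern: stems whose last vowel is 'o' add de- … -oth around the stem.
So vepapav → ravepapav.

ravepapav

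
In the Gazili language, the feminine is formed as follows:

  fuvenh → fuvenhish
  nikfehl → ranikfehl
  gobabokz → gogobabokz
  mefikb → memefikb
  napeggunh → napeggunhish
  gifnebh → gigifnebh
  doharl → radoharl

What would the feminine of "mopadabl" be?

fuvenh and gifnebh both end in -h yet inflect differently (fuvenhish, gigifnebh), so the final letter is not what conditions the rule; the second-to-last letter is.
"mopadabl" has second-to-last letter 'b'. The one such stem in the data (gifnebh → gigifnebh) repeats the first consonant+vowel as a prefix (as do gobabokz, mefikb), so the same rule applies.
The other patterns: stems whose second-to-last letter is 'n' add -ish; stems whose second-to-last letter is 'h' or 'r' add the prefix ra-.
So mopadabl → momopadabl.

momopadabl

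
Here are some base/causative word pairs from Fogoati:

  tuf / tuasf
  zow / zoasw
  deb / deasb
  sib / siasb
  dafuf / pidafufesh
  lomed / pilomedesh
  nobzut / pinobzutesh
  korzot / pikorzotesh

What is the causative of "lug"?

tuf and dafuf both end in -f yet inflect differently (tuasf, pidafufesh), so the final letter is not what conditions the rule; the number of vowels is.
"lug" has 1 vowel. The stems with 1 vowel (tuf → tuasf, zow → zoasw, deb → deasb) insert -as- after the first vowel.
So lug → luasg.

luasg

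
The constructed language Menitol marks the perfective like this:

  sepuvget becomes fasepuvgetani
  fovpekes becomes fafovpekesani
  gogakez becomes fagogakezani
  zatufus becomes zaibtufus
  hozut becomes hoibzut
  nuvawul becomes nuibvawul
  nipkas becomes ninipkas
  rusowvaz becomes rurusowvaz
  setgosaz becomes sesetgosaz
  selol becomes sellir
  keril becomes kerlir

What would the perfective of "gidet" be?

fagidetani

"gidet" has last vowel 'e'. The stems whose last vowel is 'e' (sepuvget → fasepuvgetani, fovpekes → fafovpekesani, gogakez → fagogakezani) add fa- … -ani around the stem.
The other patterns: stems whose last vowel is 'u' insert -ib- after the first vowel; stems whose last vowel is 'a' repeat the first consonant+vowel as a prefix; stems whose last vowel is 'i' or 'o' delete the last vowel and add -ir.
So gidet → fagidetani.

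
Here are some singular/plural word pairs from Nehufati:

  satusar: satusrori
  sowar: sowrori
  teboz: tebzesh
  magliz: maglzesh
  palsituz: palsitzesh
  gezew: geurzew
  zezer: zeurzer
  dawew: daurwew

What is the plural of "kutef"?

sowar and zezer both end in -r yet inflect differently (sowrori, zeurzer), so the final letter is not what conditions the rule; the last vowel is.
"kutef" has last vowel 'e'. The stems whose last vowel is 'e' (zezer → zeurzer, gezew → geurzew, dawew → daurwew) insert -ur- after the first vowel.
So kutef → kuurtef.

kuurtef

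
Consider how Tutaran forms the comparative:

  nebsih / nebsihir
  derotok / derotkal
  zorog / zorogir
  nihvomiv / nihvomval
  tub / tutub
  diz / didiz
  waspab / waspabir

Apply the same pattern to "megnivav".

tub and waspab both end in -b yet inflect differently (tutub, waspabir), so the final letter is not what conditions the rule; the number of vowels is.
"megnivav" has 3 vowels. The stems with 3 vowels (derotok → derotkal, nihvomiv → nihvomval) delete the last vowel and add -al.
The other patterns: stems with 1 vowel repeat the first consonant+vowel as a prefix; stems with 2 vowels add -ir.
So megnivav → megnivval.

megnivval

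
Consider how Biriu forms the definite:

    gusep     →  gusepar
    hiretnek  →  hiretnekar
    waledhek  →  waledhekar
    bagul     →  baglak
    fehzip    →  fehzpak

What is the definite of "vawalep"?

gusep and fehzip both end in -p yet inflect differently (gusepar, fehzpak), so the final letter is not what conditions the rule; the last vowel is.
"vawalep" has last vowel 'e'. The stems whose last vowel is 'e' (gusep → gusepar, hiretnek → hiretnekar, waledhek → waledhekar) add -ar.
The other pattern: stems whose last vowel is 'i' or 'u' delete the last vowel and add -ak.
So vawalep → vawalepar.

vawalepar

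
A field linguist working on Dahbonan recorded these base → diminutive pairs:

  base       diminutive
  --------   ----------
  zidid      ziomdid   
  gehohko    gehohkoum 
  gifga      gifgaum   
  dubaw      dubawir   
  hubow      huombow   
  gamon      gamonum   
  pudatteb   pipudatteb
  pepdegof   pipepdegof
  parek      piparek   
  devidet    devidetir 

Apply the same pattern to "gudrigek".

gudrigekum

dubaw and hubow both end in -w yet inflect differently (dubawir, huombow), so the final letter is not what conditions the rule; the first letter is.
"gudrigek" begins with g-. The stems beginning with g- (gifga → gifgaum, gamon → gamonum, gehohko → gehohkoum) add -um.
The other patterns: stems beginning with d- add -ir; stems beginning with p- add the prefix pi-; stems beginning with h- or z- insert -om- after the first vowel.
So gudrigek → gudrigekum.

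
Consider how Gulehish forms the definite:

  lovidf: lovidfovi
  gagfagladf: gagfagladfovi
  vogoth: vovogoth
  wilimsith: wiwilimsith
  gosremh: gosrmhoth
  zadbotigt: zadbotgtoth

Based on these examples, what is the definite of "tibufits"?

vogoth and gosremh both end in -h yet inflect differently (vovogoth, gosrmhoth), so the final letter is not what conditions the rule; the second-to-last letter is.
"tibufits" has second-to-last letter 't'. The stems whose second-to-last letter is 't' (vogoth → vovogoth, wilimsith → wiwilimsith) repeat the first consonant+vowel as a prefix.
So tibufits → titibufits.

titibufits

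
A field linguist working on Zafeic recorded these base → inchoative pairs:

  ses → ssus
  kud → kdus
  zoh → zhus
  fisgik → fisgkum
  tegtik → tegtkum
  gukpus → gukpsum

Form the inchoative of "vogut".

vogtum

"vogut" has 2 vowels. The stems with 2 vowels (fisgik → fisgkum, tegtik → tegtkum, gukpus → gukpsum) delete the last vowel and add -um.
So vogut → vogtum.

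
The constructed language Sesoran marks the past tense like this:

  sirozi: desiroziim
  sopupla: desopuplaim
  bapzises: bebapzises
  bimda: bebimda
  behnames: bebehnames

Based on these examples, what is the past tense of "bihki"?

bebihki

sopupla and bimda both end in -a yet inflect differently (desopuplaim, bebimda), so the final letter is not what conditions the rule; the first letter is.
"bihki" begins with b-. The stems beginning with b- (bapzises → bebapzises, bimda → bebimda, behnames → bebehnames) add the prefix be-.
The other pattern: stems beginning with s- add de- … -im around the stem.
So bihki → bebihki.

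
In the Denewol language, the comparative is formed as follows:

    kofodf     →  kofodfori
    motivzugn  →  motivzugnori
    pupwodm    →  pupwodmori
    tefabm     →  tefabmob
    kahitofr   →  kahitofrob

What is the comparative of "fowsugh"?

"fowsugh" has second-to-last letter 'g'. The one such stem in the data (motivzugn → motivzugnori) adds -ori, so the same rule applies.
So fowsugh → fowsughori.

fowsughori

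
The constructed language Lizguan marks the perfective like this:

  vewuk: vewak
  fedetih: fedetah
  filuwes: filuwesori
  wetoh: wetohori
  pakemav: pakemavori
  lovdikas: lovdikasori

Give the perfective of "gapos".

fedetih and wetoh both end in -h yet inflect differently (fedetah, wetohori), so the final letter is not what conditions the rule; the last vowel is.
"gapos" has last vowel 'o'. The one such stem in the data (wetoh → wetohori) adds -ori, so the same rule applies.
So gapos → gaposori.

gaposori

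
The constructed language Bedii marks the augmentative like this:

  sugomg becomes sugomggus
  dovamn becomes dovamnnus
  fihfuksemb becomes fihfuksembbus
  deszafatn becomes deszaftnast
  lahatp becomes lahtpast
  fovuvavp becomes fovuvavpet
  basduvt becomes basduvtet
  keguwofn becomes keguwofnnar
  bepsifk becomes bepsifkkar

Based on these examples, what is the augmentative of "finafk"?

finafkkar

"finafk" has second-to-last letter 'f'. The stems whose second-to-last letter is 'f' (keguwofn → keguwofnnar, bepsifk → bepsifkkar) double the final consonant and add -ar.
So finafk → finafkkar.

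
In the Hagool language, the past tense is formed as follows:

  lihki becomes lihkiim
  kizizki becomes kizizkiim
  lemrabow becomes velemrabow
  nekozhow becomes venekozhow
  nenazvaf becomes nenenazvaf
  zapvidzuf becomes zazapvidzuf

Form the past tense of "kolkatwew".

vekolkatwew

lihki and lemrabow both begin with l- yet inflect differently (lihkiim, velemrabow), so the first letter is not what conditions the rule; the final letter is.
"kolkatwew" ends in -w. The stems ending in -w (lemrabow → velemrabow, nekozhow → venekozhow) add the prefix ve-.
So kolkatwew → vekolkatwew.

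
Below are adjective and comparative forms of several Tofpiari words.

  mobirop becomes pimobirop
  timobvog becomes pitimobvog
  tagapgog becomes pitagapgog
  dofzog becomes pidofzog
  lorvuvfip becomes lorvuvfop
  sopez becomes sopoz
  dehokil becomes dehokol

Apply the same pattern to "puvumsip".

mobirop and lorvuvfip both end in -p yet inflect differently (pimobirop, lorvuvfop), so the final letter is not what conditions the rule; the last vowel is.
"puvumsip" has last vowel 'i'. The stems whose last vowel is 'i' (dehokil → dehokol, lorvuvfip → lorvuvfop) change the last vowel to 'o'.
The other pattern: stems whose last vowel is 'o' add the prefix pi-.
So puvumsip → puvumsop.

puvumsop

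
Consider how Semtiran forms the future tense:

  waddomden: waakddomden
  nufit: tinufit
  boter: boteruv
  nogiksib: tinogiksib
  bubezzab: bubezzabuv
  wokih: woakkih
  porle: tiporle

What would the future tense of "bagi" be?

bagiuv

"bagi" begins with b-. The stems beginning with b- (bubezzab → bubezzabuv, boter → boteruv) add -uv.
So bagi → bagiuv.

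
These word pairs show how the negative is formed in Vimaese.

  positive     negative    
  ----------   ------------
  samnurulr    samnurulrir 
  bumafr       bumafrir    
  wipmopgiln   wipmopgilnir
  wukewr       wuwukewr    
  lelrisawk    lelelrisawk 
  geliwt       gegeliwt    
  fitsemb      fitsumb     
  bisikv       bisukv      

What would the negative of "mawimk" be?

mawumk

samnurulr and wukewr both end in -r yet inflect differently (samnurulrir, wuwukewr), so the final letter is not what conditions the rule; the second-to-last letter is.
"mawimk" has second-to-last letter 'm'. The one such stem in the data (fitsemb → fitsumb) changes the last vowel to 'u' (as does bisikv), so the same rule applies.
The other patterns: stems whose second-to-last letter is 'f' or 'l' add -ir; stems whose second-to-last letter is 'w' repeat the first consonant+vowel as a prefix.
So mawimk → mawumk.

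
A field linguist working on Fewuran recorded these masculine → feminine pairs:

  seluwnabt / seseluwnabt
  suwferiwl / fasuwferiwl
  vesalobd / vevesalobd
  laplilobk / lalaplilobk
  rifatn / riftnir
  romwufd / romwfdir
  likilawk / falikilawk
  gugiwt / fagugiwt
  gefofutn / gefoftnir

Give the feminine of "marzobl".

"marzobl" has second-to-last letter 'b'. The stems whose second-to-last letter is 'b' (vesalobd → vevesalobd, laplilobk → lalaplilobk, seluwnabt → seseluwnabt) repeat the first consonant+vowel as a prefix.
The other patterns: stems whose second-to-last letter is 'w' add the prefix fa-; stems whose second-to-last letter is 'f' or 't' delete the last vowel and add -ir.
So marzobl → mamarzobl.

mamarzobl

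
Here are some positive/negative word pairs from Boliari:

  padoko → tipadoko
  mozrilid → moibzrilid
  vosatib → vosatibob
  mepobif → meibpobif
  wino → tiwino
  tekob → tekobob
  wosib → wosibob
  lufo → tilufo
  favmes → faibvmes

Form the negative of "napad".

naibpad

tekob and padoko both have last vowel 'o' yet inflect differently (tekobob, tipadoko), so the last vowel is not what conditions the rule; the final letter is.
"napad" ends in -d. The one such stem in the data (mozrilid → moibzrilid) inserts -ib- after the first vowel (as do favmes, mepobif), so the same rule applies.
So napad → naibpad.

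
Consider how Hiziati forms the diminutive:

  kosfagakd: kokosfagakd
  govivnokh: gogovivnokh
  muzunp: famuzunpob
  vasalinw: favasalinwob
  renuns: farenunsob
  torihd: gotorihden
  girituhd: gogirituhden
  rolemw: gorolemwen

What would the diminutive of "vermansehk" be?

govermansehken

kosfagakd and torihd both end in -d yet inflect differently (kokosfagakd, gotorihden), so the final letter is not what conditions the rule; the second-to-last letter is.
"vermansehk" has second-to-last letter 'h'. The stems whose second-to-last letter is 'h' (torihd → gotorihden, girituhd → gogirituhden) add go- … -en around the stem.
The other patterns: stems whose second-to-last letter is 'k' repeat the first consonant+vowel as a prefix; stems whose second-to-last letter is 'n' add fa- … -ob around the stem.
So vermansehk → govermansehken.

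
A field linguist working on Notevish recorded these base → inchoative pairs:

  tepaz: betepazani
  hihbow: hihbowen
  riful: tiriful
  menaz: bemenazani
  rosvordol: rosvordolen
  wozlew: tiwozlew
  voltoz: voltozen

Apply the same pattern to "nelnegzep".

tinelnegzep

voltoz and menaz both end in -z yet inflect differently (voltozen, bemenazani), so the final letter is not what conditions the rule; the last vowel is.
"nelnegzep" has last vowel 'e'. The one such stem in the data (wozlew → tiwozlew) adds the prefix ti-, so the same rule applies.
The other patterns: stems whose last vowel is 'o' add -en; stems whose last vowel is 'a' add be- … -ani around the stem.
So nelnegzep → tinelnegzep.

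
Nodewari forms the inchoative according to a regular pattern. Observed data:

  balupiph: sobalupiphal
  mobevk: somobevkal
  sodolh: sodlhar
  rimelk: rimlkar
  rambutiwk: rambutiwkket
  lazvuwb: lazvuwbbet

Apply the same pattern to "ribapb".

soribapbal

balupiph and sodolh both end in -h yet inflect differently (sobalupiphal, sodlhar), so the final letter is not what conditions the rule; the second-to-last letter is.
"ribapb" has second-to-last letter 'p'. The one such stem in the data (balupiph → sobalupiphal) adds so- … -al around the stem, so the same rule applies.
So ribapb → soribapbal.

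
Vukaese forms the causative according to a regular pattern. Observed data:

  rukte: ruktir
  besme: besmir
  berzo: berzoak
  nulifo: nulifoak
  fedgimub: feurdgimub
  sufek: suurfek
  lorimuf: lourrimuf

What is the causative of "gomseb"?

gourmseb

"gomseb" ends in -b. The one such stem in the data (fedgimub → feurdgimub) inserts -ur- after the first vowel (as do sufek, lorimuf), so the same rule applies.
The other patterns: stems ending in -e drop the final letter and add -ir; stems ending in -o add -ak.
So gomseb → gourmseb.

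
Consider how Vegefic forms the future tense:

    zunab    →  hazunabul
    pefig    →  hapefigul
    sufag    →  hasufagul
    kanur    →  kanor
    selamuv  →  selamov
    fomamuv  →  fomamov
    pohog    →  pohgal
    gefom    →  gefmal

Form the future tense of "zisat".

hazisatul

"zisat" has last vowel 'a'. The stems whose last vowel is 'a' (zunab → hazunabul, sufag → hasufagul) add ha- … -ul around the stem.
The other patterns: stems whose last vowel is 'u' change the last vowel to 'o'; stems whose last vowel is 'o' delete the last vowel and add -al.
So zisat → hazisatul.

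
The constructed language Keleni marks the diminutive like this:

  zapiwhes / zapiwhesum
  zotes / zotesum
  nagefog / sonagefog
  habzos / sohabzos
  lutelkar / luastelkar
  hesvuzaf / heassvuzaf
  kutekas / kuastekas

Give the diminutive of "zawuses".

"zawuses" has last vowel 'e'. The stems whose last vowel is 'e' (zapiwhes → zapiwhesum, zotes → zotesum) add -um.
The other patterns: stems whose last vowel is 'o' add the prefix so-; stems whose last vowel is 'a' insert -as- after the first vowel.
So zawuses → zawusesum.

zawusesum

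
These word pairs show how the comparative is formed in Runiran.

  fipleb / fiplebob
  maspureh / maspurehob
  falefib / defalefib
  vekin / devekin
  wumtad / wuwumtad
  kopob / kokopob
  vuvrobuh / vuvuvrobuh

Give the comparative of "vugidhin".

fipleb and falefib both end in -b yet inflect differently (fiplebob, defalefib), so the final letter is not what conditions the rule; the last vowel is.
"vugidhin" has last vowel 'i'. The stems whose last vowel is 'i' (falefib → defalefib, vekin → devekin) add the prefix de-.
The other patterns: stems whose last vowel is 'e' add -ob; stems whose last vowel is 'a', 'o' or 'u' repeat the first consonant+vowel as a prefix.
So vugidhin → devugidhin.

devugidhin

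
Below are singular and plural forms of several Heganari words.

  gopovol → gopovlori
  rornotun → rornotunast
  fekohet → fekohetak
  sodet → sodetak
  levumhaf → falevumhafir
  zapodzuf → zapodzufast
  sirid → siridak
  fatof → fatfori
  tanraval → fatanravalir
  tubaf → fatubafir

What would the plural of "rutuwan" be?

zapodzuf and levumhaf both end in -f yet inflect differently (zapodzufast, falevumhafir), so the final letter is not what conditions the rule; the last vowel is.
"rutuwan" has last vowel 'a'. The stems whose last vowel is 'a' (levumhaf → falevumhafir, tubaf → fatubafir, tanraval → fatanravalir) add fa- … -ir around the stem.
The other patterns: stems whose last vowel is 'u' add -ast; stems whose last vowel is 'o' delete the last vowel and add -ori; stems whose last vowel is 'e' or 'i' add -ak.
So rutuwan → farutuwanir.

farutuwanir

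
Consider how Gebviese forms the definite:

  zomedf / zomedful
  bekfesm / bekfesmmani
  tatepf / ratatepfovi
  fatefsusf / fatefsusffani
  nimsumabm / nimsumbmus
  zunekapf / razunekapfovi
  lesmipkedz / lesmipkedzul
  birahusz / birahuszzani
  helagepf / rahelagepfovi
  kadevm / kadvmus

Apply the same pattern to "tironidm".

tironidmul

tatepf and zomedf both end in -f yet inflect differently (ratatepfovi, zomedful), so the final letter is not what conditions the rule; the second-to-last letter is.
"tironidm" has second-to-last letter 'd'. The stems whose second-to-last letter is 'd' (zomedf → zomedful, lesmipkedz → lesmipkedzul) add -ul.
So tironidm → tironidmul.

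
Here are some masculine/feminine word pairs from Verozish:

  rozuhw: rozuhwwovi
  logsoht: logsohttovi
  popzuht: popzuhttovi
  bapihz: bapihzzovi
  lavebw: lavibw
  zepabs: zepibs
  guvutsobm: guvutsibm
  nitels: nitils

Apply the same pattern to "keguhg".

rozuhw and lavebw both end in -w yet inflect differently (rozuhwwovi, lavibw), so the final letter is not what conditions the rule; the second-to-last letter is.
"keguhg" has second-to-last letter 'h'. The stems whose second-to-last letter is 'h' (rozuhw → rozuhwwovi, logsoht → logsohttovi, popzuht → popzuhttovi) double the final consonant and add -ovi.
The other pattern: stems whose second-to-last letter is 'b' or 'l' change the last vowel to 'i'.
So keguhg → keguhggovi.

keguhggovi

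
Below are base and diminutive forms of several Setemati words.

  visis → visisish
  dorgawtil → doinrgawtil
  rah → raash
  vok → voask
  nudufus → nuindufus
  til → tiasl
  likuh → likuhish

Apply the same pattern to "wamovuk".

wainmovuk

rah and likuh both end in -h yet inflect differently (raash, likuhish), so the final letter is not what conditions the rule; the number of vowels is.
"wamovuk" has 3 vowels. The stems with 3 vowels (nudufus → nuindufus, dorgawtil → doinrgawtil) insert -in- after the first vowel.
So wamovuk → wainmovuk.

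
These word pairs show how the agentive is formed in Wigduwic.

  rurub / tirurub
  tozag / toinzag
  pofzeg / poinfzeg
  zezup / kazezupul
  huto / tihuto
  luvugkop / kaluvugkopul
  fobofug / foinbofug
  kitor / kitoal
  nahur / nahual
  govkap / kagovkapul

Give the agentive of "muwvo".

timuwvo

nahur and fobofug both have last vowel 'u' yet inflect differently (nahual, foinbofug), so the last vowel is not what conditions the rule; the final letter is.
"muwvo" ends in -o. The one such stem in the data (huto → tihuto) adds the prefix ti-, so the same rule applies.
So muwvo → timuwvo.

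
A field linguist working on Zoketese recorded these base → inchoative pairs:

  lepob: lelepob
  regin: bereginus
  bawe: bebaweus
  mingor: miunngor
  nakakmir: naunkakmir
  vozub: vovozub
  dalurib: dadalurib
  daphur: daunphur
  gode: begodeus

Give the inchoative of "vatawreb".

vavatawreb

mingor and lepob both have last vowel 'o' yet inflect differently (miunngor, lelepob), so the last vowel is not what conditions the rule; the final letter is.
"vatawreb" ends in -b. The stems ending in -b (lepob → lelepob, dalurib → dadalurib, vozub → vovozub) repeat the first consonant+vowel as a prefix.
The other patterns: stems ending in -r insert -un- after the first vowel; stems ending in -e or -n add be- … -us around the stem.
So vatawreb → vavatawreb.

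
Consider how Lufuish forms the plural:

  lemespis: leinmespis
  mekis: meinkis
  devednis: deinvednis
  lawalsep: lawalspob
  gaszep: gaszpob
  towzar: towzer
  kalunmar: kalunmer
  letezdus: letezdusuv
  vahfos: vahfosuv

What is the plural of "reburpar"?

reburper

lemespis and letezdus both end in -s yet inflect differently (leinmespis, letezdusuv), so the final letter is not what conditions the rule; the last vowel is.
"reburpar" has last vowel 'a'. The stems whose last vowel is 'a' (towzar → towzer, kalunmar → kalunmer) change the last vowel to 'e'.
The other patterns: stems whose last vowel is 'i' insert -in- after the first vowel; stems whose last vowel is 'e' delete the last vowel and add -ob; stems whose last vowel is 'o' or 'u' add -uv.
So reburpar → reburper.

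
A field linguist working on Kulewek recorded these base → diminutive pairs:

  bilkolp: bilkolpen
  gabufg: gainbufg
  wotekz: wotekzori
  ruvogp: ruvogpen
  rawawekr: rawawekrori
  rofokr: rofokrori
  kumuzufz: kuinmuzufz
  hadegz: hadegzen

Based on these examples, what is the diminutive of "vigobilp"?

vigobilpen

"vigobilp" has second-to-last letter 'l'. The one such stem in the data (bilkolp → bilkolpen) adds -en, so the same rule applies.
So vigobilp → vigobilpen.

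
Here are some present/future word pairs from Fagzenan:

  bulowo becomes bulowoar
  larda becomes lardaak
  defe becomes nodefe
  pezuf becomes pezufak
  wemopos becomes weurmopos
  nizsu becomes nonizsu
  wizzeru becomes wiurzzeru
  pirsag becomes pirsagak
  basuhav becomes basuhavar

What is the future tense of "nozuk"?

nonozuk

"nozuk" begins with n-. The one such stem in the data (nizsu → nonizsu) adds the prefix no-, so the same rule applies.
The other patterns: stems beginning with l- or p- add -ak; stems beginning with b- add -ar; stems beginning with w- insert -ur- after the first vowel.
So nozuk → nonozuk.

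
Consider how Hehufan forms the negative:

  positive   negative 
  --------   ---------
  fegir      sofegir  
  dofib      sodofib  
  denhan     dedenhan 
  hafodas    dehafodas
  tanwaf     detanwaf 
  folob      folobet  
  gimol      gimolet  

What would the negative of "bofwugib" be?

sobofwugib

dofib and folob both end in -b yet inflect differently (sodofib, folobet), so the final letter is not what conditions the rule; the last vowel is.
"bofwugib" has last vowel 'i'. The stems whose last vowel is 'i' (fegir → sofegir, dofib → sodofib) add the prefix so-.
The other patterns: stems whose last vowel is 'a' add the prefix de-; stems whose last vowel is 'o' add -et.
So bofwugib → sobofwugib.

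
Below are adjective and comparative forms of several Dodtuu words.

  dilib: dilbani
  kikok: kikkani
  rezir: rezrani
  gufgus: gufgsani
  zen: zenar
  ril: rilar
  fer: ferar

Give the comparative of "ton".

tonar

rezir and fer both end in -r yet inflect differently (rezrani, ferar), so the final letter is not what conditions the rule; the number of vowels is.
"ton" has 1 vowel. The stems with 1 vowel (zen → zenar, ril → rilar, fer → ferar) add -ar.
So ton → tonar.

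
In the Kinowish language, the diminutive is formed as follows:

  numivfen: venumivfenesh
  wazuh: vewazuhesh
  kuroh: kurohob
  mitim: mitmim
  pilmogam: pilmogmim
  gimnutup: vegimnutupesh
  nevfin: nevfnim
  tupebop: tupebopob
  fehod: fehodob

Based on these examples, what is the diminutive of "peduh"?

gimnutup and tupebop both end in -p yet inflect differently (vegimnutupesh, tupebopob), so the final letter is not what conditions the rule; the last vowel is.
"peduh" has last vowel 'u'. The stems whose last vowel is 'u' (gimnutup → vegimnutupesh, wazuh → vewazuhesh) add ve- … -esh around the stem.
The other patterns: stems whose last vowel is 'o' add -ob; stems whose last vowel is 'a' or 'i' delete the last vowel and add -im.
So peduh → vepeduhesh.

vepeduhesh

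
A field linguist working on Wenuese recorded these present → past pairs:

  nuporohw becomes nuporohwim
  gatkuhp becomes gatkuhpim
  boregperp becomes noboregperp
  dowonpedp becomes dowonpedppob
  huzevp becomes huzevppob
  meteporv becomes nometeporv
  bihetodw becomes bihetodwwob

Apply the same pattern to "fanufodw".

boregperp and huzevp both end in -p yet inflect differently (noboregperp, huzevppob), so the final letter is not what conditions the rule; the second-to-last letter is.
"fanufodw" has second-to-last letter 'd'. The stems whose second-to-last letter is 'd' (bihetodw → bihetodwwob, dowonpedp → dowonpedppob) double the final consonant and add -ob.
So fanufodw → fanufodwwob.

fanufodwwob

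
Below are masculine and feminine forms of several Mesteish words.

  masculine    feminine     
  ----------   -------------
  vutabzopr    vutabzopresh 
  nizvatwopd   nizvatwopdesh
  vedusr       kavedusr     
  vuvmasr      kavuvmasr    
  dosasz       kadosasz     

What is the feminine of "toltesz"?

vutabzopr and vedusr both end in -r yet inflect differently (vutabzopresh, kavedusr), so the final letter is not what conditions the rule; the second-to-last letter is.
"toltesz" has second-to-last letter 's'. The stems whose second-to-last letter is 's' (vedusr → kavedusr, vuvmasr → kavuvmasr, dosasz → kadosasz) add the prefix ka-.
The other pattern: stems whose second-to-last letter is 'p' add -esh.
So toltesz → katoltesz.

katoltesz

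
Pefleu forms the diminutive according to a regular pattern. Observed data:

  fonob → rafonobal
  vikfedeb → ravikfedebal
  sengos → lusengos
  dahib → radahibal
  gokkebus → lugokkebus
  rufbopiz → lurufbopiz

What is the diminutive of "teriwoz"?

luteriwoz

dahib and rufbopiz both have last vowel 'i' yet inflect differently (radahibal, lurufbopiz), so the last vowel is not what conditions the rule; the final letter is.
"teriwoz" ends in -z. The one such stem in the data (rufbopiz → lurufbopiz) adds the prefix lu-, so the same rule applies.
The other pattern: stems ending in -b add ra- … -al around the stem.
So teriwoz → luteriwoz.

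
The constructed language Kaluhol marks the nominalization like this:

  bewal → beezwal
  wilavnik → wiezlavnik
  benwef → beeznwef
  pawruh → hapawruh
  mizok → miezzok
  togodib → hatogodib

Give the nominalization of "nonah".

"nonah" ends in -h. The one such stem in the data (pawruh → hapawruh) adds the prefix ha-, so the same rule applies.
The other pattern: stems ending in -f, -k or -l insert -ez- after the first vowel.
So nonah → hanonah.

hanonah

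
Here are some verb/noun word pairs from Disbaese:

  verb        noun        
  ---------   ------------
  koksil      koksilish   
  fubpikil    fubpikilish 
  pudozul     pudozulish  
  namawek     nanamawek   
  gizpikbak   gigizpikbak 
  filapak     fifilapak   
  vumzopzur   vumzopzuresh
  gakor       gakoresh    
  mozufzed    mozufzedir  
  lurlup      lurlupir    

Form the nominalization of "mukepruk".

"mukepruk" ends in -k. The stems ending in -k (namawek → nanamawek, gizpikbak → gigizpikbak, filapak → fifilapak) repeat the first consonant+vowel as a prefix.
The other patterns: stems ending in -l add -ish; stems ending in -r add -esh; stems ending in -d or -p add -ir.
So mukepruk → mumukepruk.

mumukepruk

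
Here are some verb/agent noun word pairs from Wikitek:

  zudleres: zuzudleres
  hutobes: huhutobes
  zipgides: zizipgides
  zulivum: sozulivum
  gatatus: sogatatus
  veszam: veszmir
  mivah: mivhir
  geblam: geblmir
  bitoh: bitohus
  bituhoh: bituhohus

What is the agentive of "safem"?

sasafem

zudleres and gatatus both end in -s yet inflect differently (zuzudleres, sogatatus), so the final letter is not what conditions the rule; the last vowel is.
"safem" has last vowel 'e'. The stems whose last vowel is 'e' (zudleres → zuzudleres, hutobes → huhutobes, zipgides → zizipgides) repeat the first consonant+vowel as a prefix.
So safem → sasafem.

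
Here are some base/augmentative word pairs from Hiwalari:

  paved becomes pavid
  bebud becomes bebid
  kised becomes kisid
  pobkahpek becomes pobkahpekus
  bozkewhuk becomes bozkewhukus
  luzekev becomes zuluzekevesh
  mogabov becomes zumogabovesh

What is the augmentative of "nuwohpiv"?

zunuwohpivesh

paved and pobkahpek both have last vowel 'e' yet inflect differently (pavid, pobkahpekus), so the last vowel is not what conditions the rule; the final letter is.
"nuwohpiv" ends in -v. The stems ending in -v (luzekev → zuluzekevesh, mogabov → zumogabovesh) add zu- … -esh around the stem.
So nuwohpiv → zunuwohpivesh.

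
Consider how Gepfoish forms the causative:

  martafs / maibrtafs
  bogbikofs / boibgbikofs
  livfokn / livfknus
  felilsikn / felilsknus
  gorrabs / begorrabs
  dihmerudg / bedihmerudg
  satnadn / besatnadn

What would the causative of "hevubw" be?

"hevubw" has second-to-last letter 'b'. The one such stem in the data (gorrabs → begorrabs) adds the prefix be-, so the same rule applies.
So hevubw → behevubw.

behevubw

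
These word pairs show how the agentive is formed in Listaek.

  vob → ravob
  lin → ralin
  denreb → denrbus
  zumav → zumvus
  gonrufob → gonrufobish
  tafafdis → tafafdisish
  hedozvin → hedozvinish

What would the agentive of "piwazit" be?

piwazitish

vob and denreb both end in -b yet inflect differently (ravob, denrbus), so the final letter is not what conditions the rule; the number of vowels is.
"piwazit" has 3 vowels. The stems with 3 vowels (gonrufob → gonrufobish, tafafdis → tafafdisish, hedozvin → hedozvinish) add -ish.
So piwazit → piwazitish.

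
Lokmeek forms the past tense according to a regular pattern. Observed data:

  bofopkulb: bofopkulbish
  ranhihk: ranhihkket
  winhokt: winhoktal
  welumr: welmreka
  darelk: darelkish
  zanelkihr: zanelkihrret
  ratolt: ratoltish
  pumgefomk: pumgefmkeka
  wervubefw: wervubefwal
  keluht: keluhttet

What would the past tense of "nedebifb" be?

nedebifbal

welumr and zanelkihr both end in -r yet inflect differently (welmreka, zanelkihrret), so the final letter is not what conditions the rule; the second-to-last letter is.
"nedebifb" has second-to-last letter 'f'. The one such stem in the data (wervubefw → wervubefwal) adds -al, so the same rule applies.
So nedebifb → nedebifbal.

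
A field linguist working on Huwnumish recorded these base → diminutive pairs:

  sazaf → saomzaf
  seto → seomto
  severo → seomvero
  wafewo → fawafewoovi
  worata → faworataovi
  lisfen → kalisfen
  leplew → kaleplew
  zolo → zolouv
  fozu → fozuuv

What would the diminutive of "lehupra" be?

seto and wafewo both end in -o yet inflect differently (seomto, fawafewoovi), so the final letter is not what conditions the rule; the first letter is.
"lehupra" begins with l-. The stems beginning with l- (lisfen → kalisfen, leplew → kaleplew) add the prefix ka-.
The other patterns: stems beginning with s- insert -om- after the first vowel; stems beginning with w- add fa- … -ovi around the stem; stems beginning with f- or z- add -uv.
So lehupra → kalehupra.

kalehupra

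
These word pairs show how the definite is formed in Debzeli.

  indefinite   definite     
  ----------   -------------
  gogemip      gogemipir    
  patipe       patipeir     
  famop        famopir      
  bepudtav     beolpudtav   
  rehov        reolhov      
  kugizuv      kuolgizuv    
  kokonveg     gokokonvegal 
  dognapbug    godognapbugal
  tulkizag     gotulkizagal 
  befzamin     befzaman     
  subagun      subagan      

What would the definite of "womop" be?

womopir

famop and rehov both have last vowel 'o' yet inflect differently (famopir, reolhov), so the last vowel is not what conditions the rule; the final letter is.
"womop" ends in -p. The stems ending in -p (gogemip → gogemipir, famop → famopir) add -ir.
The other patterns: stems ending in -v insert -ol- after the first vowel; stems ending in -g add go- … -al around the stem; stems ending in -n change the last vowel to 'a'.
So womop → womopir.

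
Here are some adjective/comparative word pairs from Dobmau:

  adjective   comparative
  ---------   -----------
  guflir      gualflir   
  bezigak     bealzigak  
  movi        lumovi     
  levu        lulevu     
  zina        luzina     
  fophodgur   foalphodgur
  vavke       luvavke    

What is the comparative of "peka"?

movi and guflir both have last vowel 'i' yet inflect differently (lumovi, gualflir), so the last vowel is not what conditions the rule; whether the stem ends in a vowel or a consonant is.
"peka" ends in a vowel. The stems ending in a vowel (levu → lulevu, movi → lumovi, zina → luzina) add the prefix lu-.
The other pattern: stems ending in a consonant insert -al- after the first vowel.
So peka → lupeka.

lupeka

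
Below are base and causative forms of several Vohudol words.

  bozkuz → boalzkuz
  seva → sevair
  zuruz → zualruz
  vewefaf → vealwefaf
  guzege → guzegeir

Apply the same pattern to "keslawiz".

kealslawiz

"keslawiz" ends in a consonant. The stems ending in a consonant (bozkuz → boalzkuz, vewefaf → vealwefaf, zuruz → zualruz) insert -al- after the first vowel.
The other pattern: stems ending in a vowel add -ir.
So keslawiz → kealslawiz.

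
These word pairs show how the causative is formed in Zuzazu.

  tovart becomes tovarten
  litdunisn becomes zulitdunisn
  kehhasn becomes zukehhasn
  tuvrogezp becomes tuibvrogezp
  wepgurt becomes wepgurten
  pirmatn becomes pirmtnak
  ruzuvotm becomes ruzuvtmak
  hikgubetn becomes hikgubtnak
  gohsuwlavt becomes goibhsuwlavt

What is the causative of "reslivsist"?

zureslivsist

"reslivsist" has second-to-last letter 's'. The stems whose second-to-last letter is 's' (litdunisn → zulitdunisn, kehhasn → zukehhasn) add the prefix zu-.
So reslivsist → zureslivsist.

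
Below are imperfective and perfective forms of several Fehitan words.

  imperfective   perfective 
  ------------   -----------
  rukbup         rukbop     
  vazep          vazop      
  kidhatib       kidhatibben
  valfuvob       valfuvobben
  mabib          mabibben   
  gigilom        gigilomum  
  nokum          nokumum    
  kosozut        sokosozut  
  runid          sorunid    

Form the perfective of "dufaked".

sodufaked

"dufaked" ends in -d. The one such stem in the data (runid → sorunid) adds the prefix so-, so the same rule applies.
The other patterns: stems ending in -p change the last vowel to 'o'; stems ending in -b double the final consonant and add -en; stems ending in -m add -um.
So dufaked → sodufaked.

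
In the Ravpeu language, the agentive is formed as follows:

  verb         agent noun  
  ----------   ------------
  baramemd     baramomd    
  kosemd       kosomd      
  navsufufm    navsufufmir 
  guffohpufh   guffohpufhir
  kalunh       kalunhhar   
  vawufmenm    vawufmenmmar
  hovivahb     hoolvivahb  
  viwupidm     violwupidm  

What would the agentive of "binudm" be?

biolnudm

guffohpufh and kalunh both end in -h yet inflect differently (guffohpufhir, kalunhhar), so the final letter is not what conditions the rule; the second-to-last letter is.
"binudm" has second-to-last letter 'd'. The one such stem in the data (viwupidm → violwupidm) inserts -ol- after the first vowel (as does hovivahb), so the same rule applies.
The other patterns: stems whose second-to-last letter is 'm' change the last vowel to 'o'; stems whose second-to-last letter is 'f' add -ir; stems whose second-to-last letter is 'n' double the final consonant and add -ar.
So binudm → biolnudm.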